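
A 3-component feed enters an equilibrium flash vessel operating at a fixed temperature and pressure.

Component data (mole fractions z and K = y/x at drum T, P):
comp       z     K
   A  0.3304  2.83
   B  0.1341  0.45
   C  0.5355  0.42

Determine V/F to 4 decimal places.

V/F = 0.2097

Material balance + equilibrium reduce to Σ zᵢ(Kᵢ−1)/(1+V/F(Kᵢ−1)) = 0.
g(0) = ΣzᵢKᵢ − 1 = 0.2203 and g(1) = 1 − Σzᵢ/Kᵢ = -0.6897, so a root lies in (0, 1).
Newton–Raphson from V/F = 0.5:
  V/F = 0.5000: g = -0.22345, g' = -0.7362 → V/F = 0.1965
  V/F = 0.1965: g = 0.01148, g' = -0.8790 → V/F = 0.2096
  V/F = 0.2096: g = 0.00010, g' = -0.8633 → V/F = 0.2097
Converged at V/F = 0.2097.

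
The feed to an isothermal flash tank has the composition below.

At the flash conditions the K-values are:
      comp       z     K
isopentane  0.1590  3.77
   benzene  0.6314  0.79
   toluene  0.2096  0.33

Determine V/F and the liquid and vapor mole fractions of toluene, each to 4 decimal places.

V/F = 0.1749, x_toluene = 0.2374, y_toluene = 0.0783

Rachford–Rice: g(V/F) = Σ zᵢ(Kᵢ−1)/(1+V/F(Kᵢ−1)) = 0.
Feasibility: ΣzᵢKᵢ = 1.1674, Σzᵢ/Kᵢ = 1.4766 — both > 1, two phases present.
Newton iteration, V/F⁰ = 0.69:
  V/F = 0.6900: g = -0.26495, g' = -0.5075 → V/F = 0.1679
  V/F = 0.1679: g = 0.00496, g' = -0.7178 → V/F = 0.1748
  V/F = 0.1748: g = 0.00005, g' = -0.7046 → V/F = 0.1749
Converged at V/F = 0.1749.
Compositions from xᵢ = zᵢ/(1+V/F(Kᵢ−1)), yᵢ = Kᵢxᵢ:
  isopentane: x = 0.1071, y = 0.4038
  benzene: x = 0.6555, y = 0.5178
  toluene: x = 0.2374, y = 0.0783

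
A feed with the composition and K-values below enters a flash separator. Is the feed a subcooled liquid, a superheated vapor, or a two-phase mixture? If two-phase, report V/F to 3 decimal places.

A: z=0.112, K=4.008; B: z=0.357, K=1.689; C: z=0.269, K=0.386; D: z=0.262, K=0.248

two-phase, V/F = 0.207

ΣzᵢKᵢ = 1.221; Σzᵢ/Kᵢ = 1.993.
Both exceed 1, so a two-phase solution exists.
Let ψ = V/F and solve Σ zᵢ(Kᵢ−1)/(1+ψ(Kᵢ−1)) = 0.
Iterate (Newton) starting at ψ = 0.5:
  ψ = 0.500: g = -0.2366, g' = -0.847 → ψ = 0.221
  ψ = 0.221: g = -0.0113, g' = -0.842 → ψ = 0.207
Converged at ψ = 0.207.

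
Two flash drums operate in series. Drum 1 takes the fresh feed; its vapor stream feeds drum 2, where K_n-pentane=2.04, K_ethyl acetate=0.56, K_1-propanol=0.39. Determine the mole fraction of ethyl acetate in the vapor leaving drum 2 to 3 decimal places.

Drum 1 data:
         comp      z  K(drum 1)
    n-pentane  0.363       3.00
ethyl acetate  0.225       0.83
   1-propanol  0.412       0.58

Drum 1:
Let ψ₁ = V/F and solve Σ zᵢ(Kᵢ−1)/(1+ψ₁(Kᵢ−1)) = 0.
Feasibility: ΣzᵢKᵢ = 1.515, Σzᵢ/Kᵢ = 1.102 — both > 1, two phases present.
Newton–Raphson from ψ₁ = 0.41:
  ψ₁ = 0.410: g = 0.1487, g' = -0.552 → ψ₁ = 0.680
  ψ₁ = 0.680: g = 0.0224, g' = -0.412 → ψ₁ = 0.734
  ψ₁ = 0.734: g = 0.0004, g' = -0.399 → ψ₁ = 0.735
Converged at ψ₁ = 0.735.
Drum-1 compositions:
  n-pentane: x = 0.147, y = 0.441
  ethyl acetate: x = 0.257, y = 0.213
  1-propanol: x = 0.596, y = 0.346
Drum-2 feed = drum-1 vapor: z₂ = (0.4410, 0.2134, 0.3456).
Drum 2:
Rachford–Rice: g(ψ₂) = Σ zᵢ(Kᵢ−1)/(1+ψ₂(Kᵢ−1)) = 0.
Feasibility: ΣzᵢKᵢ = 1.154, Σzᵢ/Kᵢ = 1.483 — both > 1, two phases present.
Iterate (Newton) starting at ψ₂ = 0.5:
  ψ₂ = 0.500: g = -0.1220, g' = -0.541 → ψ₂ = 0.274
  ψ₂ = 0.274: g = -0.0032, g' = -0.528 → ψ₂ = 0.268
Converged at ψ₂ = 0.268.
  n-pentane: x = 0.345, y = 0.703
  ethyl acetate: x = 0.242, y = 0.136
  1-propanol: x = 0.413, y = 0.161

y_ethyl acetate (drum 2) = 0.136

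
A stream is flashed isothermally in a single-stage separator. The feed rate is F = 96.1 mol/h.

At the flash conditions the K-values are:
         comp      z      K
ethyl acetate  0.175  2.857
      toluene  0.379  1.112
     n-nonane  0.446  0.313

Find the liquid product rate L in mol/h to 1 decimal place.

Material balance + equilibrium reduce to Σ zᵢ(Kᵢ−1)/(1+ψ(Kᵢ−1)) = 0.
Feasibility: ΣzᵢKᵢ = 1.061, Σzᵢ/Kᵢ = 1.827 — both > 1, two phases present.
Newton iteration, ψ⁰ = 0.5:
  ψ = 0.500: g = -0.2580, g' = -0.655 → ψ = 0.106
  ψ = 0.106: g = -0.0170, g' = -0.671 → ψ = 0.081
Converged at ψ = 0.081.
Then V = ψ·F = 0.0811·96.1 = 7.8 mol/h and L = F − V = 88.3 mol/h.

L = 88.3 mol/h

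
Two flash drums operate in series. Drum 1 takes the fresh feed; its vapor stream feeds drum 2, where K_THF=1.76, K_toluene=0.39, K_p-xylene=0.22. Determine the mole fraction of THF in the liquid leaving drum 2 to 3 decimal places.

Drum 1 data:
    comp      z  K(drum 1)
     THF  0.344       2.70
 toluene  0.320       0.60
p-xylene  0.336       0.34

Drum 1:
Rachford–Rice: g(ψ₁) = Σ zᵢ(Kᵢ−1)/(1+ψ₁(Kᵢ−1)) = 0.
Check two-phase: ΣzᵢKᵢ = 1.235 > 1 and Σzᵢ/Kᵢ = 1.649 > 1, so g(0) = 0.235 > 0 and g(1) = -0.649 < 0.
Iterate (Newton) starting at ψ₁ = 0.5:
  ψ₁ = 0.500: g = -0.1749, g' = -0.697 → ψ₁ = 0.249
  ψ₁ = 0.249: g = 0.0034, g' = -0.764 → ψ₁ = 0.253
Converged at ψ₁ = 0.253.
Drum-1 compositions:
  THF: x = 0.240, y = 0.649
  toluene: x = 0.356, y = 0.214
  p-xylene: x = 0.403, y = 0.137
Drum-2 feed = drum-1 vapor: z₂ = (0.6492, 0.2137, 0.1372).
Drum 2:
Let ψ₂ = V/F and solve Σ zᵢ(Kᵢ−1)/(1+ψ₂(Kᵢ−1)) = 0.
Check two-phase: ΣzᵢKᵢ = 1.256 > 1 and Σzᵢ/Kᵢ = 1.540 > 1, so g(0) = 0.256 > 0 and g(1) = -0.540 < 0.
Newton iteration, ψ₂⁰ = 0.5:
  ψ₂ = 0.500: g = -0.0054, g' = -0.586 → ψ₂ = 0.491
Converged at ψ₂ = 0.491.
  THF: x = 0.473, y = 0.832
  toluene: x = 0.305, y = 0.119
  p-xylene: x = 0.222, y = 0.049

x_THF (drum 2) = 0.473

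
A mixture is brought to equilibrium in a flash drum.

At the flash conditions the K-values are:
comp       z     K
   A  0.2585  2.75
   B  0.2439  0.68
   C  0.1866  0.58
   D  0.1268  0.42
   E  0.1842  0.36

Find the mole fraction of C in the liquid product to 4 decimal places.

Let β = V/F and solve Σ zᵢ(Kᵢ−1)/(1+β(Kᵢ−1)) = 0.
Feasibility: ΣzᵢKᵢ = 1.1045, Σzᵢ/Kᵢ = 1.5880 — both > 1, two phases present.
Iterate (Newton) starting at β = 0.39:
  β = 0.3900: g = -0.16617, g' = -0.5646 → β = 0.0957
  β = 0.0957: g = 0.02190, g' = -0.7766 → β = 0.1239
  β = 0.1239: g = 0.00057, g' = -0.7369 → β = 0.1246
Converged at β = 0.1246.
Compositions from xᵢ = zᵢ/(1+β(Kᵢ−1)), yᵢ = Kᵢxᵢ:
  A: x = 0.2122, y = 0.5836
  B: x = 0.2540, y = 0.1727
  C: x = 0.1969, y = 0.1142
  D: x = 0.1367, y = 0.0574
  E: x = 0.2002, y = 0.0721

x_C = 0.1969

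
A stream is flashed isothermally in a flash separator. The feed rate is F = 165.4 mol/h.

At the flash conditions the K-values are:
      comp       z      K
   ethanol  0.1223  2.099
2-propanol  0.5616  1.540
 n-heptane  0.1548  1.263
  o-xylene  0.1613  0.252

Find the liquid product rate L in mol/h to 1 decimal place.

Iterate (Newton) starting at β = 0.5:
  β = 0.5000: g = 0.16878, g' = -0.4017 → β = 0.9201
  β = 0.9201: g = -0.08483, g' = -1.0452 → β = 0.8390
  β = 0.8390: g = -0.01196, g' = -0.7753 → β = 0.8236
  β = 0.8236: g = -0.00029, g' = -0.7385 → β = 0.8232
Converged at β = 0.8232.
Then V = β·F = 0.8232·165.4 = 136.2 mol/h and L = F − V = 29.2 mol/h.

L = 29.2 mol/h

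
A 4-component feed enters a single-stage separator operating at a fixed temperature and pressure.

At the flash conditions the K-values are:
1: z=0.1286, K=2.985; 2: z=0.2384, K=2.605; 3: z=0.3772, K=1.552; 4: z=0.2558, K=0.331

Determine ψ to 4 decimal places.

ψ = 0.8521

Rachford–Rice: g(ψ) = Σ zᵢ(Kᵢ−1)/(1+ψ(Kᵢ−1)) = 0.
Feasibility: ΣzᵢKᵢ = 1.6750, Σzᵢ/Kᵢ = 1.1504 — both > 1, two phases present.
Newton–Raphson from ψ = 0.3:
  ψ = 0.3000: g = 0.38280, g' = -0.7427 → ψ = 0.8155
  ψ = 0.8155: g = 0.03024, g' = -0.7981 → ψ = 0.8533
  ψ = 0.8533: g = -0.00102, g' = -0.8540 → ψ = 0.8521
Converged at ψ = 0.8521.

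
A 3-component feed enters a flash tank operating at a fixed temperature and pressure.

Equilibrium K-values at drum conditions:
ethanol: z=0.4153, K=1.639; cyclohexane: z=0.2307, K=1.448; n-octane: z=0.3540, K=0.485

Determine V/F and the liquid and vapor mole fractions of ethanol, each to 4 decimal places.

Material balance + equilibrium reduce to Σ zᵢ(Kᵢ−1)/(1+V/F(Kᵢ−1)) = 0.
g(0) = ΣzᵢKᵢ − 1 = 0.1864 and g(1) = 1 − Σzᵢ/Kᵢ = -0.1426, so a root lies in (0, 1).
Iterate (Newton) starting at V/F = 0.39:
  V/F = 0.3900: g = 0.07229, g' = -0.2892 → V/F = 0.6399
  V/F = 0.6399: g = -0.00325, g' = -0.3223 → V/F = 0.6299
  V/F = 0.6299: g = -0.00001, g' = -0.3201 → V/F = 0.6298
Converged at V/F = 0.6298.
Compositions from xᵢ = zᵢ/(1+V/F(Kᵢ−1)), yᵢ = Kᵢxᵢ:
  ethanol: x = 0.2961, y = 0.4853
  cyclohexane: x = 0.1799, y = 0.2605
  n-octane: x = 0.5239, y = 0.2541

V/F = 0.6298, x_ethanol = 0.2961, y_ethanol = 0.4853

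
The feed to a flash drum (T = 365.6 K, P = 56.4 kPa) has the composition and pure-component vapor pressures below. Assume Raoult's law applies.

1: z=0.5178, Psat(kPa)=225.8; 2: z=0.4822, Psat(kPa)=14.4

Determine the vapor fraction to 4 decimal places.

Raoult's law: Kᵢ = Pᵢˢᵃᵗ/P = Pᵢˢᵃᵗ/56.4.
  K_1 = 225.8/56.4 = 4.003546, K_2 = 14.4/56.4 = 0.255319
Material balance + equilibrium reduce to Σ zᵢ(Kᵢ−1)/(1+ψ(Kᵢ−1)) = 0.
g(0) = ΣzᵢKᵢ − 1 = 1.1962 and g(1) = 1 − Σzᵢ/Kᵢ = -1.0180, so a root lies in (0, 1).
Binary case is linear: z₁(K₁−1)(1+ψ(K₂−1)) + z₂(K₂−1)(1+ψ(K₁−1)) = 0
⇒ ψ = [z₁(K₁−1)+z₂(K₂−1)] / [−(K₁−1)(K₂−1)] = 1.19615/2.23668 = 0.5348

ψ = 0.5348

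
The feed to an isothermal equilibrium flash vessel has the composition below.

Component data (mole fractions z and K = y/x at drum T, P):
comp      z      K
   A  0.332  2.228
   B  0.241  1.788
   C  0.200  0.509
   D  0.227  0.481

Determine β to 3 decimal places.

β = 0.715

Newton–Raphson from β = 0.5:
  β = 0.500: g = 0.0996, g' = -0.465 → β = 0.714
  β = 0.714: g = 0.0004, g' = -0.472 → β = 0.715
Converged at β = 0.715.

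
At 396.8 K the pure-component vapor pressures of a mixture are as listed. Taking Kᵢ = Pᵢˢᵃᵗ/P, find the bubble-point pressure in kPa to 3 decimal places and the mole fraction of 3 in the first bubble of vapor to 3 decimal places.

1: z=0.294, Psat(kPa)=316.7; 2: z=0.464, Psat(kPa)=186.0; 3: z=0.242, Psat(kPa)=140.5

At the bubble point ψ → 0, so ΣzᵢKᵢ = 1 with Kᵢ = Pᵢˢᵃᵗ/P ⇒ P = ΣzᵢPᵢˢᵃᵗ.
P = 0.294·316.7 + 0.464·186.0 + 0.242·140.5 = 213.415 kPa
yᵢ = zᵢPᵢˢᵃᵗ/P ⇒ y_3 = 0.242·140.5/213.415 = 0.159

Pbub = 213.415 kPa, y_3 = 0.159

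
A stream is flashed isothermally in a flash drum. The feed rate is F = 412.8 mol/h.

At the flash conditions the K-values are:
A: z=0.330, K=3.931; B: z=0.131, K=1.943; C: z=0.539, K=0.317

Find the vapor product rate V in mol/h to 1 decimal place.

Let ψ = V/F and solve Σ zᵢ(Kᵢ−1)/(1+ψ(Kᵢ−1)) = 0.
Check two-phase: ΣzᵢKᵢ = 1.723 > 1 and Σzᵢ/Kᵢ = 1.852 > 1, so g(0) = 0.723 > 0 and g(1) = -0.852 < 0.
Newton–Raphson from ψ = 0.62:
  ψ = 0.620: g = -0.2172, g' = -1.160 → ψ = 0.433
  ψ = 0.433: g = -0.0084, g' = -1.116 → ψ = 0.425
Converged at ψ = 0.425.
Then V = ψ·F = 0.4252·412.8 = 175.5 mol/h and L = F − V = 237.3 mol/h.

V = 175.5 mol/h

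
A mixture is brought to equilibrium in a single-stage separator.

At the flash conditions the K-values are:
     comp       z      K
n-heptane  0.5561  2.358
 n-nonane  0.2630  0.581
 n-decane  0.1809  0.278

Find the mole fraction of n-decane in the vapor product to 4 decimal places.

Let ψ = V/F and solve Σ zᵢ(Kᵢ−1)/(1+ψ(Kᵢ−1)) = 0.
Feasibility: ΣzᵢKᵢ = 1.5144, Σzᵢ/Kᵢ = 1.3392 — both > 1, two phases present.
Newton–Raphson from ψ = 0.5:
  ψ = 0.5000: g = 0.10598, g' = -0.6686 → ψ = 0.6585
  ψ = 0.6585: g = -0.00251, g' = -0.7166 → ψ = 0.6550
Converged at ψ = 0.6550.
Compositions from xᵢ = zᵢ/(1+ψ(Kᵢ−1)), yᵢ = Kᵢxᵢ:
  n-heptane: x = 0.2943, y = 0.6940
  n-nonane: x = 0.3625, y = 0.2106
  n-decane: x = 0.3432, y = 0.0954

y_n-decane = 0.0954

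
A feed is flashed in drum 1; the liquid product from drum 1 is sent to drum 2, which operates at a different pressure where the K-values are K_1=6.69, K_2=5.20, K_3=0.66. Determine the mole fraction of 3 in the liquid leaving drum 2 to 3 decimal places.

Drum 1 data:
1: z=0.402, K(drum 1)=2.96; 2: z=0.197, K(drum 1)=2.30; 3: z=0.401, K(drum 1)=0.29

x_3 (drum 2) = 0.937

Drum 1:
Rachford–Rice: g(ψ₁) = Σ zᵢ(Kᵢ−1)/(1+ψ₁(Kᵢ−1)) = 0.
g(0) = ΣzᵢKᵢ − 1 = 0.759 and g(1) = 1 − Σzᵢ/Kᵢ = -0.604, so a root lies in (0, 1).
Newton–Raphson from ψ₁ = 0.64:
  ψ₁ = 0.640: g = -0.0325, g' = -1.082 → ψ₁ = 0.610
Converged at ψ₁ = 0.610.
Drum-1 compositions:
  1: x = 0.183, y = 0.542
  2: x = 0.110, y = 0.253
  3: x = 0.707, y = 0.205
Drum-2 feed = drum-1 liquid: z₂ = (0.1832, 0.1099, 0.7069).
Drum 2:
Newton–Raphson from ψ₂ = 0.5:
  ψ₂ = 0.500: g = 0.1304, g' = -0.722 → ψ₂ = 0.681
  ψ₂ = 0.681: g = 0.0208, g' = -0.518 → ψ₂ = 0.721
  ψ₂ = 0.721: g = 0.0006, g' = -0.491 → ψ₂ = 0.722
Converged at ψ₂ = 0.722.
  1: x = 0.036, y = 0.240
  2: x = 0.027, y = 0.142
  3: x = 0.937, y = 0.618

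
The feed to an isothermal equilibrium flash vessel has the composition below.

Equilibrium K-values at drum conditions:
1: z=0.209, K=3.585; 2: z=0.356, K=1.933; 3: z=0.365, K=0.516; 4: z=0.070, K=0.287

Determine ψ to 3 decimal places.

ψ = 0.742

Rachford–Rice: g(ψ) = Σ zᵢ(Kᵢ−1)/(1+ψ(Kᵢ−1)) = 0.
Check two-phase: ΣzᵢKᵢ = 1.646 > 1 and Σzᵢ/Kᵢ = 1.194 > 1, so g(0) = 0.646 > 0 and g(1) = -0.194 < 0.
Iterate (Newton) starting at ψ = 0.42:
  ψ = 0.420: g = 0.2047, g' = -0.688 → ψ = 0.717
  ψ = 0.717: g = 0.0154, g' = -0.632 → ψ = 0.742
Converged at ψ = 0.742.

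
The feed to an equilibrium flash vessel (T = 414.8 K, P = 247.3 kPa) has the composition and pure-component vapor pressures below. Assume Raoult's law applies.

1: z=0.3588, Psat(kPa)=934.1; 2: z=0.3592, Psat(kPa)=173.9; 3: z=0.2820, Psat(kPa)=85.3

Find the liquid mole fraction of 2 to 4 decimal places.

Raoult's law: Kᵢ = Pᵢˢᵃᵗ/P = Pᵢˢᵃᵗ/247.3.
  K_1 = 934.1/247.3 = 3.777194, K_2 = 173.9/247.3 = 0.703195, K_3 = 85.3/247.3 = 0.344925
Newton–Raphson from ψ = 0.48:
  ψ = 0.4800: g = 0.03332, g' = -0.8089 → ψ = 0.5212
  ψ = 0.5212: g = 0.00052, g' = -0.7853 → ψ = 0.5219
Converged at ψ = 0.5219.
Compositions from xᵢ = zᵢ/(1+ψ(Kᵢ−1)), yᵢ = Kᵢxᵢ:
  1: x = 0.1465, y = 0.5533
  2: x = 0.4250, y = 0.2989
  3: x = 0.4285, y = 0.1478

x_2 = 0.4250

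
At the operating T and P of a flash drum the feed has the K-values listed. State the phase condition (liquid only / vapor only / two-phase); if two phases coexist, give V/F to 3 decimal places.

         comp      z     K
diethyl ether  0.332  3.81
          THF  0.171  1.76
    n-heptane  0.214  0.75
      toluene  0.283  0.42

two-phase, V/F = 0.792

ΣzᵢKᵢ = 1.845; Σzᵢ/Kᵢ = 1.143.
Both exceed 1, so a two-phase solution exists.
Material balance + equilibrium reduce to Σ zᵢ(Kᵢ−1)/(1+ψ(Kᵢ−1)) = 0.
Newton iteration, ψ⁰ = 0.5:
  ψ = 0.500: g = 0.1898, g' = -0.711 → ψ = 0.767
  ψ = 0.767: g = 0.0161, g' = -0.632 → ψ = 0.792
Converged at ψ = 0.792.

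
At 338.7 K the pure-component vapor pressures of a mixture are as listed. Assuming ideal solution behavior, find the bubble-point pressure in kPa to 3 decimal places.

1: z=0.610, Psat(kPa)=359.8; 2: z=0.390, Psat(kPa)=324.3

Pbub = 345.955 kPa

At the bubble point ψ → 0, so ΣzᵢKᵢ = 1 with Kᵢ = Pᵢˢᵃᵗ/P ⇒ P = ΣzᵢPᵢˢᵃᵗ.
P = 0.610·359.8 + 0.390·324.3 = 345.955 kPa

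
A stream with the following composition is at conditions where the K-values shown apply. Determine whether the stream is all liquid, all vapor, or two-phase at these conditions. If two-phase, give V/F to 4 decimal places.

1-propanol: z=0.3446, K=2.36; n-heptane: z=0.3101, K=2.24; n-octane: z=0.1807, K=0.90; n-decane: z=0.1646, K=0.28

two-phase, V/F = 0.9368

ΣzᵢKᵢ = 1.7166; Σzᵢ/Kᵢ = 1.0731.
Both exceed 1, so a two-phase solution exists.
Rachford–Rice: g(ψ) = Σ zᵢ(Kᵢ−1)/(1+ψ(Kᵢ−1)) = 0.
Newton–Raphson from ψ = 0.61:
  ψ = 0.6100: g = 0.24451, g' = -0.6183 → ψ = 1.0000
  ψ = 1.0000: g = -0.07309, g' = -1.3001 → ψ = 0.9438
  ψ = 0.9438: g = -0.00734, g' = -1.0565 → ψ = 0.9368
Converged at ψ = 0.9368.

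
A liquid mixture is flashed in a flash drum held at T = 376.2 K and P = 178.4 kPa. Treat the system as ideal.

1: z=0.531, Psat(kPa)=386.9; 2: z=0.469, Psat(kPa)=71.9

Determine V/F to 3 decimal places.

Raoult's law: Kᵢ = Pᵢˢᵃᵗ/P = Pᵢˢᵃᵗ/178.4.
  K_1 = 386.9/178.4 = 2.16872, K_2 = 71.9/178.4 = 0.40303
Material balance + equilibrium reduce to Σ zᵢ(Kᵢ−1)/(1+V/F(Kᵢ−1)) = 0.
g(0) = ΣzᵢKᵢ − 1 = 0.341 and g(1) = 1 − Σzᵢ/Kᵢ = -0.409, so a root lies in (0, 1).
Binary case is linear: z₁(K₁−1)(1+V/F(K₂−1)) + z₂(K₂−1)(1+V/F(K₁−1)) = 0
⇒ V/F = [z₁(K₁−1)+z₂(K₂−1)] / [−(K₁−1)(K₂−1)] = 0.3406/0.6977 = 0.488

V/F = 0.488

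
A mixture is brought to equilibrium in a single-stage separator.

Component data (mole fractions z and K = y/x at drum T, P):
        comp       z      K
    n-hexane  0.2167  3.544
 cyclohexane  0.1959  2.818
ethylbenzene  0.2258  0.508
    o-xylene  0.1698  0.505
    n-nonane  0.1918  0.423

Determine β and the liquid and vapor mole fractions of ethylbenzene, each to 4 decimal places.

β = 0.5198, x_ethylbenzene = 0.3034, y_ethylbenzene = 0.1541

Material balance + equilibrium reduce to Σ zᵢ(Kᵢ−1)/(1+β(Kᵢ−1)) = 0.
Check two-phase: ΣzᵢKᵢ = 1.6016 > 1 and Σzᵢ/Kᵢ = 1.3648 > 1, so g(0) = 0.6016 > 0 and g(1) = -0.3648 < 0.
Newton iteration, β⁰ = 0.51:
  β = 0.5100: g = 0.00720, g' = -0.7401 → β = 0.5197
  β = 0.5197: g = 0.00002, g' = -0.7356 → β = 0.5198
Converged at β = 0.5198.
Compositions from xᵢ = zᵢ/(1+β(Kᵢ−1)), yᵢ = Kᵢxᵢ:
  n-hexane: x = 0.0933, y = 0.3307
  cyclohexane: x = 0.1007, y = 0.2838
  ethylbenzene: x = 0.3034, y = 0.1541
  o-xylene: x = 0.2286, y = 0.1155
  n-nonane: x = 0.2740, y = 0.1159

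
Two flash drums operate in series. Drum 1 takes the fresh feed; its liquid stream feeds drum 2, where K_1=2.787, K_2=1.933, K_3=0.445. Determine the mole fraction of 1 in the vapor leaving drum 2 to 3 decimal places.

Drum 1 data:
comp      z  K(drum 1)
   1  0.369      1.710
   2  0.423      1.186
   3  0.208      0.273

Drum 1:
Iterate (Newton) starting at ψ₁ = 0.37:
  ψ₁ = 0.370: g = 0.0742, g' = -0.335 → ψ₁ = 0.591
  ψ₁ = 0.591: g = -0.0099, g' = -0.442 → ψ₁ = 0.569
Converged at ψ₁ = 0.569.
Drum-1 compositions:
  1: x = 0.263, y = 0.450
  2: x = 0.383, y = 0.454
  3: x = 0.355, y = 0.097
Drum-2 feed = drum-1 liquid: z₂ = (0.2629, 0.3825, 0.3546).
Drum 2:
Let ψ₂ = V/F and solve Σ zᵢ(Kᵢ−1)/(1+ψ₂(Kᵢ−1)) = 0.
g(0) = ΣzᵢKᵢ − 1 = 0.630 and g(1) = 1 − Σzᵢ/Kᵢ = -0.089, so a root lies in (0, 1).
Newton–Raphson from ψ₂ = 0.5:
  ψ₂ = 0.500: g = 0.2191, g' = -0.598 → ψ₂ = 0.866
  ψ₂ = 0.866: g = 0.0027, g' = -0.636 → ψ₂ = 0.871
Converged at ψ₂ = 0.871.
  1: x = 0.103, y = 0.287
  2: x = 0.211, y = 0.408
  3: x = 0.686, y = 0.305

y_1 (drum 2) = 0.287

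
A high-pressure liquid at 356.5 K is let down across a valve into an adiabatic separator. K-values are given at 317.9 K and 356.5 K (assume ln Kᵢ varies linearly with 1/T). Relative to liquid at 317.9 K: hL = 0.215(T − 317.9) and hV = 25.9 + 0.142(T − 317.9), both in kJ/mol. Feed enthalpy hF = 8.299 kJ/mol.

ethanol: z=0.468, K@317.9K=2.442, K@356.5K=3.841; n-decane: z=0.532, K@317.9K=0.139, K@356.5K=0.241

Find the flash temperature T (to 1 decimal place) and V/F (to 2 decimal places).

Adiabatic flash: solve Rachford–Rice at each trial T, then check hF = ψ·hV(T) + (1−ψ)·hL(T).
  T = 317.9 K: K = (2.442, 0.139), RR gives ψ = 0.175, H_out = 4.523 kJ/mol
  T = 356.5 K: K = (3.841, 0.241), RR gives ψ = 0.429, H_out = 18.209 kJ/mol
  T = 337.2 K: K = (3.103, 0.186), RR gives ψ = 0.322, H_out = 12.032 kJ/mol
  T = 327.5 K: K = (2.761, 0.161), RR gives ψ = 0.256, H_out = 8.511 kJ/mol
  T = 322.7 K: K = (2.599, 0.150), RR gives ψ = 0.218, H_out = 6.596 kJ/mol
  T = 325.1 K: K = (2.679, 0.156), RR gives ψ = 0.237, H_out = 7.571 kJ/mol
Linear interpolation between T = 325.1 (H_out = 7.571) and T = 327.5 (H_out = 8.511) on hF = 8.299 gives T ≈ 327.0 K, at which ψ = 0.25.

T = 327.0 K, V/F = 0.25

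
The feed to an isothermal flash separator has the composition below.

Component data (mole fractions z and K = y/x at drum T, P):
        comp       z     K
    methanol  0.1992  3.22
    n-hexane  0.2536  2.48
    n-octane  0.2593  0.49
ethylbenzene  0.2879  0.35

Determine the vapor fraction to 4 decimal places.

Let ψ = V/F and solve Σ zᵢ(Kᵢ−1)/(1+ψ(Kᵢ−1)) = 0.
g(0) = ΣzᵢKᵢ − 1 = 0.4982 and g(1) = 1 − Σzᵢ/Kᵢ = -0.5159, so a root lies in (0, 1).
Iterate (Newton) starting at ψ = 0.5:
  ψ = 0.5000: g = -0.02945, g' = -0.7925 → ψ = 0.4628
  ψ = 0.4628: g = 0.00010, g' = -0.7989 → ψ = 0.4630
Converged at ψ = 0.4630.

ψ = 0.4630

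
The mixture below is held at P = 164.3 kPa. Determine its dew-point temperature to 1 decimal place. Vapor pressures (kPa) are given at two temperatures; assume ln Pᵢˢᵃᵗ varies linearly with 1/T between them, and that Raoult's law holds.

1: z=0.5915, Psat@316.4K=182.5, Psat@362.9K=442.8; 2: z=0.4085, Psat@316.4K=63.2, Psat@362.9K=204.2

T = 335.1 K

Dew-point temperature: Σzᵢ·P/Pᵢˢᵃᵗ(T) = 1. Interpolate ln Pᵢˢᵃᵗ = aᵢ + bᵢ/T.
  T = 316.4 K: ΣzᵢP/Pᵢˢᵃᵗ = 1.5945
  T = 362.9 K: ΣzᵢP/Pᵢˢᵃᵗ = 0.5482
  T = 339.6 K: ΣzᵢP/Pᵢˢᵃᵗ = 0.9002
  T = 328.0 K: ΣzᵢP/Pᵢˢᵃᵗ = 1.1853
  T = 333.8 K: ΣzᵢP/Pᵢˢᵃᵗ = 1.0303
  T = 336.7 K: ΣzᵢP/Pᵢˢᵃᵗ = 0.9625
Interpolating between 333.8 K and 336.7 K gives T ≈ 335.1 K.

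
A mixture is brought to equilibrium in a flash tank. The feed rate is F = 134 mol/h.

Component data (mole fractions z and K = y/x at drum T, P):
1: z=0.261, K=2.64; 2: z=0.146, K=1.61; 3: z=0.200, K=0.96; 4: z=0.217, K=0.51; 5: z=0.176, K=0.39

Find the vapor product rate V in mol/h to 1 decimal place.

V = 67.0 mol/h

Rachford–Rice: g(β) = Σ zᵢ(Kᵢ−1)/(1+β(Kᵢ−1)) = 0.
Feasibility: ΣzᵢKᵢ = 1.295, Σzᵢ/Kᵢ = 1.275 — both > 1, two phases present.
Newton iteration, β⁰ = 0.61:
  β = 0.610: g = -0.0520, g' = -0.477 → β = 0.501
  β = 0.501: g = -0.0005, g' = -0.471 → β = 0.500
Converged at β = 0.500.
Then V = β·F = 0.4999·134 = 67.0 mol/h and L = F − V = 67.0 mol/h.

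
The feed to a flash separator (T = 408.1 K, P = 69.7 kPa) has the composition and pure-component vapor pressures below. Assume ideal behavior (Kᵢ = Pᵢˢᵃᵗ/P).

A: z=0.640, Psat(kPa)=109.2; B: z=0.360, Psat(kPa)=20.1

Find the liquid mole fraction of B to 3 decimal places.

x_B = 0.443

Raoult's law: Kᵢ = Pᵢˢᵃᵗ/P = Pᵢˢᵃᵗ/69.7.
  K_A = 109.2/69.7 = 1.56671, K_B = 20.1/69.7 = 0.28838
Binary case is linear: z₁(K₁−1)(1+ψ(K₂−1)) + z₂(K₂−1)(1+ψ(K₁−1)) = 0
⇒ ψ = [z₁(K₁−1)+z₂(K₂−1)] / [−(K₁−1)(K₂−1)] = 0.1065/0.4033 = 0.264
Compositions from xᵢ = zᵢ/(1+ψ(Kᵢ−1)), yᵢ = Kᵢxᵢ:
  A: x = 0.557, y = 0.872
  B: x = 0.443, y = 0.128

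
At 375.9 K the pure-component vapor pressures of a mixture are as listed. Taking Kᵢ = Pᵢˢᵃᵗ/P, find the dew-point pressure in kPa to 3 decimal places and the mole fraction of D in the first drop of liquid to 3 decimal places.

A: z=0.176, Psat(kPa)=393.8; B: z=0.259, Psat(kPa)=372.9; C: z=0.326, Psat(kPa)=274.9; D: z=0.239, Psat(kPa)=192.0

At the dew point ψ → 1, so Σzᵢ/Kᵢ = 1 with Kᵢ = Pᵢˢᵃᵗ/P ⇒ 1/P = Σzᵢ/Pᵢˢᵃᵗ.
1/P = 0.176/393.8 + 0.259/372.9 + 0.326/274.9 + 0.239/192.0 = 0.003572 ⇒ P = 279.943 kPa
xᵢ = zᵢP/Pᵢˢᵃᵗ ⇒ x_D = 0.239·279.943/192.0 = 0.348

Pdew = 279.943 kPa, x_D = 0.348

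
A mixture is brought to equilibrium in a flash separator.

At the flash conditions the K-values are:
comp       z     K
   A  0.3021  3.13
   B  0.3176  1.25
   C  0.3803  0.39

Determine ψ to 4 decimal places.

Let ψ = V/F and solve Σ zᵢ(Kᵢ−1)/(1+ψ(Kᵢ−1)) = 0.
Check two-phase: ΣzᵢKᵢ = 1.4909 > 1 and Σzᵢ/Kᵢ = 1.3257 > 1, so g(0) = 0.4909 > 0 and g(1) = -0.3257 < 0.
Newton–Raphson from ψ = 0.69:
  ψ = 0.6900: g = -0.07233, g' = -0.6611 → ψ = 0.5806
  ψ = 0.5806: g = -0.00217, g' = -0.6284 → ψ = 0.5771
Converged at ψ = 0.5771.

ψ = 0.5771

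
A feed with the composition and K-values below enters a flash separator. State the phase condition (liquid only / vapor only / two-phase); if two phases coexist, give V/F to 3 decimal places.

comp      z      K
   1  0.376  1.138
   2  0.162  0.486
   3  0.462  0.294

ΣzᵢKᵢ = 0.642; Σzᵢ/Kᵢ = 2.235.
Since ΣzᵢKᵢ < 1 the mixture is below its bubble point — single liquid phase.

liquid only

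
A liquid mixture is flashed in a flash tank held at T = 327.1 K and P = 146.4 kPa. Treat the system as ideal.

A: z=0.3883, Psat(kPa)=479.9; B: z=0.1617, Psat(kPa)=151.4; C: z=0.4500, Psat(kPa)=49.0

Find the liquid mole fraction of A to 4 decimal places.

Raoult's law: Kᵢ = Pᵢˢᵃᵗ/P = Pᵢˢᵃᵗ/146.4.
  K_A = 479.9/146.4 = 3.278005, K_B = 151.4/146.4 = 1.034153, K_C = 49.0/146.4 = 0.334699
Newton–Raphson from ψ = 0.5:
  ψ = 0.5000: g = -0.02965, g' = -0.8878 → ψ = 0.4666
  ψ = 0.4666: g = 0.00006, g' = -0.8926 → ψ = 0.4667
Converged at ψ = 0.4667.
Compositions from xᵢ = zᵢ/(1+ψ(Kᵢ−1)), yᵢ = Kᵢxᵢ:
  A: x = 0.1882, y = 0.6170
  B: x = 0.1592, y = 0.1646
  C: x = 0.6526, y = 0.2184

x_A = 0.1882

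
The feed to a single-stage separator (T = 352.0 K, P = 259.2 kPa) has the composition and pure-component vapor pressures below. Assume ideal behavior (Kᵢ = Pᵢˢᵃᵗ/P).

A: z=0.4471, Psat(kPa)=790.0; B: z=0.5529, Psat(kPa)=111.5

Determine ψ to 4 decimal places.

Raoult's law: Kᵢ = Pᵢˢᵃᵗ/P = Pᵢˢᵃᵗ/259.2.
  K_A = 790.0/259.2 = 3.047840, K_B = 111.5/259.2 = 0.430170
Let ψ = V/F and solve Σ zᵢ(Kᵢ−1)/(1+ψ(Kᵢ−1)) = 0.
Check two-phase: ΣzᵢKᵢ = 1.6005 > 1 and Σzᵢ/Kᵢ = 1.4320 > 1, so g(0) = 0.6005 > 0 and g(1) = -0.4320 < 0.
Binary case is linear: z₁(K₁−1)(1+ψ(K₂−1)) + z₂(K₂−1)(1+ψ(K₁−1)) = 0
⇒ ψ = [z₁(K₁−1)+z₂(K₂−1)] / [−(K₁−1)(K₂−1)] = 0.60053/1.16692 = 0.5146

ψ = 0.5146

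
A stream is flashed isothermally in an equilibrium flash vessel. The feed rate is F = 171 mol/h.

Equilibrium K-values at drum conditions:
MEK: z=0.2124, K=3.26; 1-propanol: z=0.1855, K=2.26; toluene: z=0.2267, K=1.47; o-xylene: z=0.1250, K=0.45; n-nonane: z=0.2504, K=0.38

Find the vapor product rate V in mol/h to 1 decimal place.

V = 120.8 mol/h

Newton iteration, β⁰ = 0.5:
  β = 0.5000: g = 0.13521, g' = -0.6569 → β = 0.7058
  β = 0.7058: g = 0.00026, g' = -0.6772 → β = 0.7062
Converged at β = 0.7062.
Then V = β·F = 0.7062·171 = 120.8 mol/h and L = F − V = 50.2 mol/h.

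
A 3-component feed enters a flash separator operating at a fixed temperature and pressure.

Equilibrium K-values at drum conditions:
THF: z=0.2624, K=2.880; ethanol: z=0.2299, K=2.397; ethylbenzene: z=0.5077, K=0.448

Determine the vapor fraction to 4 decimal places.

Let ψ = V/F and solve Σ zᵢ(Kᵢ−1)/(1+ψ(Kᵢ−1)) = 0.
Feasibility: ΣzᵢKᵢ = 1.5342, Σzᵢ/Kᵢ = 1.3203 — both > 1, two phases present.
Newton iteration, ψ⁰ = 0.5:
  ψ = 0.5000: g = 0.05629, g' = -0.6971 → ψ = 0.5808
  ψ = 0.5808: g = 0.00066, g' = -0.6838 → ψ = 0.5817
Converged at ψ = 0.5817.

ψ = 0.5817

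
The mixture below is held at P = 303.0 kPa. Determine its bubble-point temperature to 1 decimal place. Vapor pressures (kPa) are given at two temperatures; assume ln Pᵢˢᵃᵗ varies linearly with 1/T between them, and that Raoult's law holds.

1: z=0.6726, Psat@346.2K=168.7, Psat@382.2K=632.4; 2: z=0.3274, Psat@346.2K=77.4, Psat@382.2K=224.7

T = 367.3 K

Bubble-point temperature: ΣzᵢPᵢˢᵃᵗ(T) = P. Interpolate ln Pᵢˢᵃᵗ = aᵢ + bᵢ/T.
  T = 346.2 K: ΣzᵢPᵢˢᵃᵗ = 138.81 kPa
  T = 382.2 K: ΣzᵢPᵢˢᵃᵗ = 498.92 kPa
  T = 364.2 K: ΣzᵢPᵢˢᵃᵗ = 271.31 kPa
  T = 373.2 K: ΣzᵢPᵢˢᵃᵗ = 370.54 kPa
  T = 368.7 K: ΣzᵢPᵢˢᵃᵗ = 317.65 kPa
  T = 366.4 K: ΣzᵢPᵢˢᵃᵗ = 293.19 kPa
Interpolating between 366.4 K and 368.7 K gives T ≈ 367.3 K.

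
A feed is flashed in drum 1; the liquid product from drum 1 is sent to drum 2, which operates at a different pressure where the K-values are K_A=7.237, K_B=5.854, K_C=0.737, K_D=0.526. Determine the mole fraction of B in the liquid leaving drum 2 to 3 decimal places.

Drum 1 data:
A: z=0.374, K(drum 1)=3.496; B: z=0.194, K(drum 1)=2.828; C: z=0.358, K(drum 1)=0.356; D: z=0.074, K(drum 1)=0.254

x_B (drum 2) = 0.022

Drum 1:
Material balance + equilibrium reduce to Σ zᵢ(Kᵢ−1)/(1+ψ₁(Kᵢ−1)) = 0.
g(0) = ΣzᵢKᵢ − 1 = 1.002 and g(1) = 1 − Σzᵢ/Kᵢ = -0.473, so a root lies in (0, 1).
Newton iteration, ψ₁⁰ = 0.6:
  ψ₁ = 0.600: g = 0.0672, g' = -1.050 → ψ₁ = 0.664
  ψ₁ = 0.664: g = -0.0007, g' = -1.077 → ψ₁ = 0.663
Converged at ψ₁ = 0.663.
Drum-1 compositions:
  A: x = 0.141, y = 0.492
  B: x = 0.088, y = 0.248
  C: x = 0.625, y = 0.222
  D: x = 0.146, y = 0.037
Drum-2 feed = drum-1 liquid: z₂ = (0.1408, 0.0877, 0.6250, 0.1465).
Drum 2:
Rachford–Rice: g(ψ₂) = Σ zᵢ(Kᵢ−1)/(1+ψ₂(Kᵢ−1)) = 0.
Check two-phase: ΣzᵢKᵢ = 2.070 > 1 and Σzᵢ/Kᵢ = 1.161 > 1, so g(0) = 1.070 > 0 and g(1) = -0.161 < 0.
Newton iteration, ψ₂⁰ = 0.5:
  ψ₂ = 0.500: g = 0.0572, g' = -0.613 → ψ₂ = 0.593
  ψ₂ = 0.593: g = 0.0052, g' = -0.510 → ψ₂ = 0.603
  ψ₂ = 0.603: g = 0.0000, g' = -0.501 → ψ₂ = 0.604
Converged at ψ₂ = 0.604.
  A: x = 0.030, y = 0.214
  B: x = 0.022, y = 0.131
  C: x = 0.743, y = 0.548
  D: x = 0.205, y = 0.108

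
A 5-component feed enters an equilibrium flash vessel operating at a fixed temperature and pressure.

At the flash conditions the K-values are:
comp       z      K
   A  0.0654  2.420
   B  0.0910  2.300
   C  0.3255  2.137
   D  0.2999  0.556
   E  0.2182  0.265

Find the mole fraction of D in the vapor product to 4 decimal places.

Material balance + equilibrium reduce to Σ zᵢ(Kᵢ−1)/(1+V/F(Kᵢ−1)) = 0.
g(0) = ΣzᵢKᵢ − 1 = 0.2877 and g(1) = 1 − Σzᵢ/Kᵢ = -0.5817, so a root lies in (0, 1).
Newton–Raphson from V/F = 0.5:
  V/F = 0.5000: g = -0.06275, g' = -0.6650 → V/F = 0.4056
  V/F = 0.4056: g = -0.00124, g' = -0.6433 → V/F = 0.4037
Converged at V/F = 0.4037.
Compositions from xᵢ = zᵢ/(1+V/F(Kᵢ−1)), yᵢ = Kᵢxᵢ:
  A: x = 0.0416, y = 0.1006
  B: x = 0.0597, y = 0.1373
  C: x = 0.2231, y = 0.4768
  D: x = 0.3654, y = 0.2032
  E: x = 0.3103, y = 0.0822

y_D = 0.2032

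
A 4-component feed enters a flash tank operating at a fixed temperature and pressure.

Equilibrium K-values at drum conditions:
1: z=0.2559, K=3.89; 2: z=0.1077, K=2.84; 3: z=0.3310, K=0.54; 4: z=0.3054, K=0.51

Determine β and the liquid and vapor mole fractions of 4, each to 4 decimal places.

β = 0.5139, x_4 = 0.4082, y_4 = 0.2082

Newton–Raphson from β = 0.58:
  β = 0.5800: g = -0.04452, g' = -0.6571 → β = 0.5123
  β = 0.5123: g = 0.00118, g' = -0.6946 → β = 0.5139
Converged at β = 0.5139.
Compositions from xᵢ = zᵢ/(1+β(Kᵢ−1)), yᵢ = Kᵢxᵢ:
  1: x = 0.1030, y = 0.4005
  2: x = 0.0554, y = 0.1572
  3: x = 0.4335, y = 0.2341
  4: x = 0.4082, y = 0.2082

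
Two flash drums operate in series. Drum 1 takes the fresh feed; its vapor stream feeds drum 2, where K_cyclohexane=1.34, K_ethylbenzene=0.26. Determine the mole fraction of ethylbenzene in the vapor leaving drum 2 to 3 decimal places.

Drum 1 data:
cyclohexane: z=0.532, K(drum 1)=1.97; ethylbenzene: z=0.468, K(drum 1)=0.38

y_ethylbenzene (drum 2) = 0.082

Drum 1:
Material balance + equilibrium reduce to Σ zᵢ(Kᵢ−1)/(1+ψ₁(Kᵢ−1)) = 0.
Check two-phase: ΣzᵢKᵢ = 1.226 > 1 and Σzᵢ/Kᵢ = 1.502 > 1, so g(0) = 0.226 > 0 and g(1) = -0.502 < 0.
Binary case is linear: z₁(K₁−1)(1+ψ₁(K₂−1)) + z₂(K₂−1)(1+ψ₁(K₁−1)) = 0
⇒ ψ₁ = [z₁(K₁−1)+z₂(K₂−1)] / [−(K₁−1)(K₂−1)] = 0.2259/0.6014 = 0.376
Drum-1 compositions:
  cyclohexane: x = 0.390, y = 0.768
  ethylbenzene: x = 0.610, y = 0.232
Drum-2 feed = drum-1 vapor: z₂ = (0.7682, 0.2318).
Drum 2:
Material balance + equilibrium reduce to Σ zᵢ(Kᵢ−1)/(1+ψ₂(Kᵢ−1)) = 0.
Check two-phase: ΣzᵢKᵢ = 1.090 > 1 and Σzᵢ/Kᵢ = 1.465 > 1, so g(0) = 0.090 > 0 and g(1) = -0.465 < 0.
Newton–Raphson from ψ₂ = 0.5:
  ψ₂ = 0.500: g = -0.0491, g' = -0.385 → ψ₂ = 0.372
  ψ₂ = 0.372: g = -0.0050, g' = -0.312 → ψ₂ = 0.356
Converged at ψ₂ = 0.356.
  cyclohexane: x = 0.685, y = 0.918
  ethylbenzene: x = 0.315, y = 0.082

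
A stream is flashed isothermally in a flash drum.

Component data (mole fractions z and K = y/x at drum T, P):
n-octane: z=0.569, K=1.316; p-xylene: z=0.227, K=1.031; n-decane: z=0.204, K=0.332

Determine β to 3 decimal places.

Material balance + equilibrium reduce to Σ zᵢ(Kᵢ−1)/(1+β(Kᵢ−1)) = 0.
Check two-phase: ΣzᵢKᵢ = 1.051 > 1 and Σzᵢ/Kᵢ = 1.267 > 1, so g(0) = 0.051 > 0 and g(1) = -0.267 < 0.
Newton iteration, β⁰ = 0.5:
  β = 0.500: g = -0.0424, g' = -0.248 → β = 0.329
  β = 0.329: g = -0.0048, g' = -0.196 → β = 0.304
Converged at β = 0.304.

β = 0.304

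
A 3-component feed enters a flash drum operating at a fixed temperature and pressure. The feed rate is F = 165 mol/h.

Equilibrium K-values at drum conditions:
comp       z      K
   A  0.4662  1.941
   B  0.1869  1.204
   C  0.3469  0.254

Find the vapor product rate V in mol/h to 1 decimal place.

Iterate (Newton) starting at V/F = 0.5:
  V/F = 0.5000: g = -0.07981, g' = -0.6884 → V/F = 0.3841
  V/F = 0.3841: g = -0.00511, g' = -0.6087 → V/F = 0.3757
  V/F = 0.3757: g = -0.00002, g' = -0.6047 → V/F = 0.3756
Converged at V/F = 0.3756.
Then V = V/F·F = 0.3756·165 = 62.0 mol/h and L = F − V = 103.0 mol/h.

V = 62.0 mol/h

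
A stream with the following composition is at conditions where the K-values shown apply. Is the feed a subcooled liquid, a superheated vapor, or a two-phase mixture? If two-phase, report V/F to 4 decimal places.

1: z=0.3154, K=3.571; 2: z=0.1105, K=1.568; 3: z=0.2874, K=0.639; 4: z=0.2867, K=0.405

two-phase, V/F = 0.5511

ΣzᵢKᵢ = 1.5993; Σzᵢ/Kᵢ = 1.3165.
Both exceed 1, so a two-phase solution exists.
Iterate (Newton) starting at ψ = 0.5:
  ψ = 0.5000: g = 0.03425, g' = -0.6822 → ψ = 0.5502
  ψ = 0.5502: g = 0.00057, g' = -0.6609 → ψ = 0.5511
Converged at ψ = 0.5511.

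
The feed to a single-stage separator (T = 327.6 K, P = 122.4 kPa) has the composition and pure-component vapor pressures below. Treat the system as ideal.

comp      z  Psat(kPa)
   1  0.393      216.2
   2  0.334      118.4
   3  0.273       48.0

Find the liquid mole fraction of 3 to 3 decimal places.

Raoult's law: Kᵢ = Pᵢˢᵃᵗ/P = Pᵢˢᵃᵗ/122.4.
  K_1 = 216.2/122.4 = 1.76634, K_2 = 118.4/122.4 = 0.96732, K_3 = 48.0/122.4 = 0.39216
Material balance + equilibrium reduce to Σ zᵢ(Kᵢ−1)/(1+ψ(Kᵢ−1)) = 0.
Feasibility: ΣzᵢKᵢ = 1.124, Σzᵢ/Kᵢ = 1.264 — both > 1, two phases present.
Newton iteration, ψ⁰ = 0.5:
  ψ = 0.500: g = -0.0318, g' = -0.329 → ψ = 0.404
  ψ = 0.404: g = -0.0009, g' = -0.312 → ψ = 0.401
Converged at ψ = 0.401.
Compositions from xᵢ = zᵢ/(1+ψ(Kᵢ−1)), yᵢ = Kᵢxᵢ:
  1: x = 0.301, y = 0.531
  2: x = 0.338, y = 0.327
  3: x = 0.361, y = 0.142

x_3 = 0.361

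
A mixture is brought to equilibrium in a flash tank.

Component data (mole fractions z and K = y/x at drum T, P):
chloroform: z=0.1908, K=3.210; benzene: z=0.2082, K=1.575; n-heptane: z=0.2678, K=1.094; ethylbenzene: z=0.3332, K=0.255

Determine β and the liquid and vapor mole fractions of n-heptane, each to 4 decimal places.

β = 0.3880, x_n-heptane = 0.2584, y_n-heptane = 0.2827

Rachford–Rice: g(β) = Σ zᵢ(Kᵢ−1)/(1+β(Kᵢ−1)) = 0.
Check two-phase: ΣzᵢKᵢ = 1.3183 > 1 and Σzᵢ/Kᵢ = 1.7431 > 1, so g(0) = 0.3183 > 0 and g(1) = -0.7431 < 0.
Newton iteration, β⁰ = 0.61:
  β = 0.6100: g = -0.16300, g' = -0.8302 → β = 0.4137
  β = 0.4137: g = -0.01759, g' = -0.6878 → β = 0.3881
  β = 0.3881: g = -0.00005, g' = -0.6842 → β = 0.3880
Converged at β = 0.3880.
Compositions from xᵢ = zᵢ/(1+β(Kᵢ−1)), yᵢ = Kᵢxᵢ:
  chloroform: x = 0.1027, y = 0.3297
  benzene: x = 0.1702, y = 0.2681
  n-heptane: x = 0.2584, y = 0.2827
  ethylbenzene: x = 0.4687, y = 0.1195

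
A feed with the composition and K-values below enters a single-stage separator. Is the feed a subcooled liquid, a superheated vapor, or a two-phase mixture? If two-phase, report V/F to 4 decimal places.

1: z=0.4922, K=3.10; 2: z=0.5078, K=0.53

two-phase, V/F = 0.8054

ΣzᵢKᵢ = 1.7950; Σzᵢ/Kᵢ = 1.1169.
Both exceed 1, so a two-phase solution exists.
Material balance + equilibrium reduce to Σ zᵢ(Kᵢ−1)/(1+ψ(Kᵢ−1)) = 0.
Newton iteration, ψ⁰ = 0.46:
  ψ = 0.4600: g = 0.22125, g' = -0.7442 → ψ = 0.7573
  ψ = 0.7573: g = 0.02847, g' = -0.5939 → ψ = 0.8052
  ψ = 0.8052: g = 0.00011, g' = -0.5901 → ψ = 0.8054
Converged at ψ = 0.8054.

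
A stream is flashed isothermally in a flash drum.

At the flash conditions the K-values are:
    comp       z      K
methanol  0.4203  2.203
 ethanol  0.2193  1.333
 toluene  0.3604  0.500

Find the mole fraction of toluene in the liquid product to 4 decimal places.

Rachford–Rice: g(β) = Σ zᵢ(Kᵢ−1)/(1+β(Kᵢ−1)) = 0.
g(0) = ΣzᵢKᵢ − 1 = 0.3984 and g(1) = 1 − Σzᵢ/Kᵢ = -0.0761, so a root lies in (0, 1).
Newton–Raphson from β = 0.5:
  β = 0.5000: g = 0.13805, g' = -0.4152 → β = 0.8325
  β = 0.8325: g = 0.00111, g' = -0.4311 → β = 0.8351
Converged at β = 0.8351.
Compositions from xᵢ = zᵢ/(1+β(Kᵢ−1)), yᵢ = Kᵢxᵢ:
  methanol: x = 0.2097, y = 0.4619
  ethanol: x = 0.1716, y = 0.2287
  toluene: x = 0.6187, y = 0.3094

x_toluene = 0.6187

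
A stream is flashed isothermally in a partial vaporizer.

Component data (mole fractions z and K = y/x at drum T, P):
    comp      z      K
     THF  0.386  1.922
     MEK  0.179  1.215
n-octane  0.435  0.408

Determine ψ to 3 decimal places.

ψ = 0.304

Let ψ = V/F and solve Σ zᵢ(Kᵢ−1)/(1+ψ(Kᵢ−1)) = 0.
Feasibility: ΣzᵢKᵢ = 1.137, Σzᵢ/Kᵢ = 1.414 — both > 1, two phases present.
Newton–Raphson from ψ = 0.5:
  ψ = 0.500: g = -0.0875, g' = -0.468 → ψ = 0.313
  ψ = 0.313: g = -0.0039, g' = -0.435 → ψ = 0.304
Converged at ψ = 0.304.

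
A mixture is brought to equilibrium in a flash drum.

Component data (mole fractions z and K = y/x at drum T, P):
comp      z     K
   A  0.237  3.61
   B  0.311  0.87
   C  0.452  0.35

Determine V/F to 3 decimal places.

Material balance + equilibrium reduce to Σ zᵢ(Kᵢ−1)/(1+V/F(Kᵢ−1)) = 0.
g(0) = ΣzᵢKᵢ − 1 = 0.284 and g(1) = 1 − Σzᵢ/Kᵢ = -0.715, so a root lies in (0, 1).
Newton–Raphson from V/F = 0.6:
  V/F = 0.600: g = -0.2844, g' = -0.765 → V/F = 0.228
  V/F = 0.228: g = 0.0012, g' = -0.903 → V/F = 0.229
Converged at V/F = 0.229.

V/F = 0.229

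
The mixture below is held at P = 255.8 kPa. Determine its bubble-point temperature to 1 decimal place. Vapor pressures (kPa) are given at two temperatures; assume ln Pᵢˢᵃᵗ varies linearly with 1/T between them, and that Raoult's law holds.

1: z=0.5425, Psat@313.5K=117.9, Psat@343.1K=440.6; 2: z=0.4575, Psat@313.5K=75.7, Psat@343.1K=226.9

T = 335.7 K

Bubble-point temperature: ΣzᵢPᵢˢᵃᵗ(T) = P. Interpolate ln Pᵢˢᵃᵗ = aᵢ + bᵢ/T.
  T = 313.5 K: ΣzᵢPᵢˢᵃᵗ = 98.59 kPa
  T = 343.1 K: ΣzᵢPᵢˢᵃᵗ = 342.83 kPa
  T = 328.3 K: ΣzᵢPᵢˢᵃᵗ = 188.84 kPa
  T = 335.7 K: ΣzᵢPᵢˢᵃᵗ = 256.04 kPa
  T = 332.0 K: ΣzᵢPᵢˢᵃᵗ = 220.24 kPa
  T = 333.9 K: ΣzᵢPᵢˢᵃᵗ = 238.05 kPa
Interpolating between 333.9 K and 335.7 K gives T ≈ 335.7 K.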